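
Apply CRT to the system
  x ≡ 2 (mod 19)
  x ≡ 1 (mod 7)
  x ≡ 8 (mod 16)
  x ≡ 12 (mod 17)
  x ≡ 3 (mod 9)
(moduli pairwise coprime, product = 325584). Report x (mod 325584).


Product of moduli M = 19 · 7 · 16 · 17 · 9 = 325584.
Merge one congruence at a time:
  Start: x ≡ 2 (mod 19).
  Combine with x ≡ 1 (mod 7); new modulus lcm = 133.
    Write x = 2 + 19·t and substitute into x ≡ 1 (mod 7): 19·t ≡ 1 − 2 = -1 (mod 7).
    Reduce coefficients mod 7: 5·t ≡ 6 (mod 7).
    The inverse of 5 mod 7 is 3 (since 5·3 = 15 = 2·7 + 1), so t ≡ 3·6 = 18 ≡ 4 (mod 7).
    Then x = 2 + 19·4 = 78, valid modulo lcm(19, 7) = 133: x ≡ 78 (mod 133).
  Combine with x ≡ 8 (mod 16); new modulus lcm = 2128.
    Write x = 78 + 133·t and substitute into x ≡ 8 (mod 16): 133·t ≡ 8 − 78 = -70 (mod 16).
    Reduce coefficients mod 16: 5·t ≡ 10 (mod 16).
    The inverse of 5 mod 16 is 13 (since 5·13 = 65 = 4·16 + 1), so t ≡ 13·10 = 130 ≡ 2 (mod 16).
    Then x = 78 + 133·2 = 344, valid modulo lcm(133, 16) = 2128: x ≡ 344 (mod 2128).
  Combine with x ≡ 12 (mod 17); new modulus lcm = 36176.
    Write x = 344 + 2128·t and substitute into x ≡ 12 (mod 17): 2128·t ≡ 12 − 344 = -332 (mod 17).
    Reduce coefficients mod 17: 3·t ≡ 8 (mod 17).
    The inverse of 3 mod 17 is 6 (since 3·6 = 18 = 1·17 + 1), so t ≡ 6·8 = 48 ≡ 14 (mod 17).
    Then x = 344 + 2128·14 = 30136, valid modulo lcm(2128, 17) = 36176: x ≡ 30136 (mod 36176).
  Combine with x ≡ 3 (mod 9); new modulus lcm = 325584.
    Write x = 30136 + 36176·t and substitute into x ≡ 3 (mod 9): 36176·t ≡ 3 − 30136 = -30133 (mod 9).
    Reduce coefficients mod 9: 5·t ≡ 8 (mod 9).
    The inverse of 5 mod 9 is 2 (since 5·2 = 10 = 1·9 + 1), so t ≡ 2·8 = 16 ≡ 7 (mod 9).
    Then x = 30136 + 36176·7 = 283368, valid modulo lcm(36176, 9) = 325584: x ≡ 283368 (mod 325584).
Verify against each original: 283368 mod 19 = 2, 283368 mod 7 = 1, 283368 mod 16 = 8, 283368 mod 17 = 12, 283368 mod 9 = 3.

x ≡ 283368 (mod 325584).


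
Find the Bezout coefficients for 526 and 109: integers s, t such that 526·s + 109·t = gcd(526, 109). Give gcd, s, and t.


Euclidean algorithm on (526, 109) — divide until remainder is 0:
  526 = 4 · 109 + 90
  109 = 1 · 90 + 19
  90 = 4 · 19 + 14
  19 = 1 · 14 + 5
  14 = 2 · 5 + 4
  5 = 1 · 4 + 1
  4 = 4 · 1 + 0
gcd(526, 109) = 1.
Track Bezout coefficients alongside the remainders: start with r₀ = 526 = a·1 + b·0 (s = 1, t = 0) and r₁ = 109 = a·0 + b·1 (s = 0, t = 1); each new remainder r_{k+1} = r_{k-1} − q_k·r_k inherits s_{k+1} = s_{k-1} − q_k·s_k, t_{k+1} = t_{k-1} − q_k·t_k, so r_k = a·s_k + b·t_k at every step:
  q = 4: r = 90, s = 1 − 4·0 = 1, t = 0 − 4·1 = -4  (check: 526·1 + 109·(-4) = 90)
  q = 1: r = 19, s = 0 − 1·1 = -1, t = 1 − 1·(-4) = 5  (check: 526·(-1) + 109·5 = 19)
  q = 4: r = 14, s = 1 − 4·(-1) = 5, t = -4 − 4·5 = -24  (check: 526·5 + 109·(-24) = 14)
  q = 1: r = 5, s = -1 − 1·5 = -6, t = 5 − 1·(-24) = 29  (check: 526·(-6) + 109·29 = 5)
  q = 2: r = 4, s = 5 − 2·(-6) = 17, t = -24 − 2·29 = -82  (check: 526·17 + 109·(-82) = 4)
  q = 1: r = 1, s = -6 − 1·17 = -23, t = 29 − 1·(-82) = 111  (check: 526·(-23) + 109·111 = 1)
The row with r = 1 (the gcd) gives the Bezout coefficients s = -23, t = 111.
Result: 526 · (-23) + 109 · (111) = 1.

gcd(526, 109) = 1; s = -23, t = 111 (check: 526·(-23) + 109·111 = 1).


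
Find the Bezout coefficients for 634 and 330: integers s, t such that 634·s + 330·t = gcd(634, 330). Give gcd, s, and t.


Euclidean algorithm on (634, 330) — divide until remainder is 0:
  634 = 1 · 330 + 304
  330 = 1 · 304 + 26
  304 = 11 · 26 + 18
  26 = 1 · 18 + 8
  18 = 2 · 8 + 2
  8 = 4 · 2 + 0
gcd(634, 330) = 2.
Track Bezout coefficients alongside the remainders: start with r₀ = 634 = a·1 + b·0 (s = 1, t = 0) and r₁ = 330 = a·0 + b·1 (s = 0, t = 1); each new remainder r_{k+1} = r_{k-1} − q_k·r_k inherits s_{k+1} = s_{k-1} − q_k·s_k, t_{k+1} = t_{k-1} − q_k·t_k, so r_k = a·s_k + b·t_k at every step:
  q = 1: r = 304, s = 1 − 1·0 = 1, t = 0 − 1·1 = -1  (check: 634·1 + 330·(-1) = 304)
  q = 1: r = 26, s = 0 − 1·1 = -1, t = 1 − 1·(-1) = 2  (check: 634·(-1) + 330·2 = 26)
  q = 11: r = 18, s = 1 − 11·(-1) = 12, t = -1 − 11·2 = -23  (check: 634·12 + 330·(-23) = 18)
  q = 1: r = 8, s = -1 − 1·12 = -13, t = 2 − 1·(-23) = 25  (check: 634·(-13) + 330·25 = 8)
  q = 2: r = 2, s = 12 − 2·(-13) = 38, t = -23 − 2·25 = -73  (check: 634·38 + 330·(-73) = 2)
The row with r = 2 (the gcd) gives the Bezout coefficients s = 38, t = -73.
Result: 634 · (38) + 330 · (-73) = 2.

gcd(634, 330) = 2; s = 38, t = -73 (check: 634·38 + 330·(-73) = 2).


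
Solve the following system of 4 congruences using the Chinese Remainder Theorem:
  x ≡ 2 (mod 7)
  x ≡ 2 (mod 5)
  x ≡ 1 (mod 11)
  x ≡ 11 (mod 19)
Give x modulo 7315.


Product of moduli M = 7 · 5 · 11 · 19 = 7315.
Merge one congruence at a time:
  Start: x ≡ 2 (mod 7).
  Combine with x ≡ 2 (mod 5); new modulus lcm = 35.
    Write x = 2 + 7·t and substitute into x ≡ 2 (mod 5): 7·t ≡ 2 − 2 = 0 (mod 5).
    Reduce coefficients mod 5: 2·t ≡ 0 (mod 5).
    The inverse of 2 mod 5 is 3 (since 2·3 = 6 = 1·5 + 1), so t ≡ 3·0 = 0 ≡ 0 (mod 5).
    Then x = 2 + 7·0 = 2, valid modulo lcm(7, 5) = 35: x ≡ 2 (mod 35).
  Combine with x ≡ 1 (mod 11); new modulus lcm = 385.
    Write x = 2 + 35·t and substitute into x ≡ 1 (mod 11): 35·t ≡ 1 − 2 = -1 (mod 11).
    Reduce coefficients mod 11: 2·t ≡ 10 (mod 11).
    The inverse of 2 mod 11 is 6 (since 2·6 = 12 = 1·11 + 1), so t ≡ 6·10 = 60 ≡ 5 (mod 11).
    Then x = 2 + 35·5 = 177, valid modulo lcm(35, 11) = 385: x ≡ 177 (mod 385).
  Combine with x ≡ 11 (mod 19); new modulus lcm = 7315.
    Write x = 177 + 385·t and substitute into x ≡ 11 (mod 19): 385·t ≡ 11 − 177 = -166 (mod 19).
    Reduce coefficients mod 19: 5·t ≡ 5 (mod 19).
    The inverse of 5 mod 19 is 4 (since 5·4 = 20 = 1·19 + 1), so t ≡ 4·5 = 20 ≡ 1 (mod 19).
    Then x = 177 + 385·1 = 562, valid modulo lcm(385, 19) = 7315: x ≡ 562 (mod 7315).
Verify against each original: 562 mod 7 = 2, 562 mod 5 = 2, 562 mod 11 = 1, 562 mod 19 = 11.

x ≡ 562 (mod 7315).


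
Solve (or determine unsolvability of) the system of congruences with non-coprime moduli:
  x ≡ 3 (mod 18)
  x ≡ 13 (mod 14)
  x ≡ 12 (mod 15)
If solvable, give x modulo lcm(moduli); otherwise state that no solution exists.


Moduli 18, 14, 15 are not pairwise coprime, so CRT works modulo lcm(m_i) when all pairwise compatibility conditions hold.
Pairwise compatibility: gcd(m_i, m_j) must divide a_i - a_j for every pair.
Merge one congruence at a time:
  Start: x ≡ 3 (mod 18).
  Combine with x ≡ 13 (mod 14): gcd(18, 14) = 2; 13 - 3 = 10, which IS divisible by 2, so compatible.
    Write x = 3 + 18·t and substitute into x ≡ 13 (mod 14): 18·t ≡ 13 − 3 = 10 (mod 14).
    Divide the congruence (and modulus) by g = 2: 9·t ≡ 5 (mod 7).
    Reduce coefficients mod 7: 2·t ≡ 5 (mod 7).
    The inverse of 2 mod 7 is 4 (since 2·4 = 8 = 1·7 + 1), so t ≡ 4·5 = 20 ≡ 6 (mod 7).
    Then x = 3 + 18·6 = 111, valid modulo lcm(18, 14) = 126: x ≡ 111 (mod 126).
  Combine with x ≡ 12 (mod 15): gcd(126, 15) = 3; 12 - 111 = -99, which IS divisible by 3, so compatible.
    Write x = 111 + 126·t and substitute into x ≡ 12 (mod 15): 126·t ≡ 12 − 111 = -99 (mod 15).
    Divide the congruence (and modulus) by g = 3: 42·t ≡ -33 (mod 5).
    Reduce coefficients mod 5: 2·t ≡ 2 (mod 5).
    The inverse of 2 mod 5 is 3 (since 2·3 = 6 = 1·5 + 1), so t ≡ 3·2 = 6 ≡ 1 (mod 5).
    Then x = 111 + 126·1 = 237, valid modulo lcm(126, 15) = 630: x ≡ 237 (mod 630).
Verify: 237 mod 18 = 3, 237 mod 14 = 13, 237 mod 15 = 12.

x ≡ 237 (mod 630).


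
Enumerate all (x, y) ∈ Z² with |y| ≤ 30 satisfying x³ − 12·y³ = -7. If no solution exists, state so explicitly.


The equation is x³ - 12y³ = -7. For fixed y, x³ = 12·y³ − 7, so a solution requires the RHS to be a perfect cube.
Strategy: iterate y from -30 to 30, compute RHS = 12·y³ − 7, and check whether it is a (positive or negative) perfect cube.
Check small values of y:
  y = 0: RHS = -7 is not a perfect cube.
  y = 1: RHS = 5 is not a perfect cube.
  y = -1: RHS = -19 is not a perfect cube.
  y = 2: RHS = 89 is not a perfect cube.
  y = -2: RHS = -103 is not a perfect cube.
  y = 3: RHS = 317 is not a perfect cube.
  y = -3: RHS = -331 is not a perfect cube.
Continuing the search up to |y| = 30 finds no solutions either.
No (x, y) in the scanned range satisfies the equation.

No integer solutions with |y| ≤ 30.


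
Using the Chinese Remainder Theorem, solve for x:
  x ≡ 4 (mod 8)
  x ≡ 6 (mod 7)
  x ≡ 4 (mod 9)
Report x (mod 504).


Moduli 8, 7, 9 are pairwise coprime; by CRT there is a unique solution modulo M = 8 · 7 · 9 = 504.
Solve pairwise, accumulating the modulus:
  Start with x ≡ 4 (mod 8).
  Combine with x ≡ 6 (mod 7): since gcd(8, 7) = 1, we get a unique residue mod 56.
    Write x = 4 + 8·t and substitute into x ≡ 6 (mod 7): 8·t ≡ 6 − 4 = 2 (mod 7).
    Reduce coefficients mod 7: 1·t ≡ 2 (mod 7).
    So t ≡ 2 (mod 7).
    Then x = 4 + 8·2 = 20, valid modulo lcm(8, 7) = 56: x ≡ 20 (mod 56).
  Combine with x ≡ 4 (mod 9): since gcd(56, 9) = 1, we get a unique residue mod 504.
    Write x = 20 + 56·t and substitute into x ≡ 4 (mod 9): 56·t ≡ 4 − 20 = -16 (mod 9).
    Reduce coefficients mod 9: 2·t ≡ 2 (mod 9).
    The inverse of 2 mod 9 is 5 (since 2·5 = 10 = 1·9 + 1), so t ≡ 5·2 = 10 ≡ 1 (mod 9).
    Then x = 20 + 56·1 = 76, valid modulo lcm(56, 9) = 504: x ≡ 76 (mod 504).
Verify: 76 mod 8 = 4 ✓, 76 mod 7 = 6 ✓, 76 mod 9 = 4 ✓.

x ≡ 76 (mod 504).


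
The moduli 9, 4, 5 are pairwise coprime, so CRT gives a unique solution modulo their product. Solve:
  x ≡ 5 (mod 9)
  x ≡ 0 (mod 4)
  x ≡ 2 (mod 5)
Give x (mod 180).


Moduli 9, 4, 5 are pairwise coprime; by CRT there is a unique solution modulo M = 9 · 4 · 5 = 180.
Solve pairwise, accumulating the modulus:
  Start with x ≡ 5 (mod 9).
  Combine with x ≡ 0 (mod 4): since gcd(9, 4) = 1, we get a unique residue mod 36.
    Write x = 5 + 9·t and substitute into x ≡ 0 (mod 4): 9·t ≡ 0 − 5 = -5 (mod 4).
    Reduce coefficients mod 4: 1·t ≡ 3 (mod 4).
    So t ≡ 3 (mod 4).
    Then x = 5 + 9·3 = 32, valid modulo lcm(9, 4) = 36: x ≡ 32 (mod 36).
  Combine with x ≡ 2 (mod 5): since gcd(36, 5) = 1, we get a unique residue mod 180.
    Write x = 32 + 36·t and substitute into x ≡ 2 (mod 5): 36·t ≡ 2 − 32 = -30 (mod 5).
    Reduce coefficients mod 5: 1·t ≡ 0 (mod 5).
    So t ≡ 0 (mod 5).
    Then x = 32 + 36·0 = 32, valid modulo lcm(36, 5) = 180: x ≡ 32 (mod 180).
Verify: 32 mod 9 = 5 ✓, 32 mod 4 = 0 ✓, 32 mod 5 = 2 ✓.

x ≡ 32 (mod 180).


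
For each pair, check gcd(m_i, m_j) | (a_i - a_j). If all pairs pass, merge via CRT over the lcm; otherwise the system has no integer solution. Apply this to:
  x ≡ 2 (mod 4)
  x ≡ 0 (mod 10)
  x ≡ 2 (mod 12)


Moduli 4, 10, 12 are not pairwise coprime, so CRT works modulo lcm(m_i) when all pairwise compatibility conditions hold.
Pairwise compatibility: gcd(m_i, m_j) must divide a_i - a_j for every pair.
Merge one congruence at a time:
  Start: x ≡ 2 (mod 4).
  Combine with x ≡ 0 (mod 10): gcd(4, 10) = 2; 0 - 2 = -2, which IS divisible by 2, so compatible.
    Write x = 2 + 4·t and substitute into x ≡ 0 (mod 10): 4·t ≡ 0 − 2 = -2 (mod 10).
    Divide the congruence (and modulus) by g = 2: 2·t ≡ -1 (mod 5).
    Reduce coefficients mod 5: 2·t ≡ 4 (mod 5).
    The inverse of 2 mod 5 is 3 (since 2·3 = 6 = 1·5 + 1), so t ≡ 3·4 = 12 ≡ 2 (mod 5).
    Then x = 2 + 4·2 = 10, valid modulo lcm(4, 10) = 20: x ≡ 10 (mod 20).
  Combine with x ≡ 2 (mod 12): gcd(20, 12) = 4; 2 - 10 = -8, which IS divisible by 4, so compatible.
    Write x = 10 + 20·t and substitute into x ≡ 2 (mod 12): 20·t ≡ 2 − 10 = -8 (mod 12).
    Divide the congruence (and modulus) by g = 4: 5·t ≡ -2 (mod 3).
    Reduce coefficients mod 3: 2·t ≡ 1 (mod 3).
    The inverse of 2 mod 3 is 2 (since 2·2 = 4 = 1·3 + 1), so t ≡ 2·1 = 2 ≡ 2 (mod 3).
    Then x = 10 + 20·2 = 50, valid modulo lcm(20, 12) = 60: x ≡ 50 (mod 60).
Verify: 50 mod 4 = 2, 50 mod 10 = 0, 50 mod 12 = 2.

x ≡ 50 (mod 60).


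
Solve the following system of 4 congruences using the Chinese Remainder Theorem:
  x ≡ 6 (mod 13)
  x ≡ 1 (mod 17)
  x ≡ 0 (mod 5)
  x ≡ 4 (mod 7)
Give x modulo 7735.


Product of moduli M = 13 · 17 · 5 · 7 = 7735.
Merge one congruence at a time:
  Start: x ≡ 6 (mod 13).
  Combine with x ≡ 1 (mod 17); new modulus lcm = 221.
    Write x = 6 + 13·t and substitute into x ≡ 1 (mod 17): 13·t ≡ 1 − 6 = -5 (mod 17).
    Reduce coefficients mod 17: 13·t ≡ 12 (mod 17).
    The inverse of 13 mod 17 is 4 (since 13·4 = 52 = 3·17 + 1), so t ≡ 4·12 = 48 ≡ 14 (mod 17).
    Then x = 6 + 13·14 = 188, valid modulo lcm(13, 17) = 221: x ≡ 188 (mod 221).
  Combine with x ≡ 0 (mod 5); new modulus lcm = 1105.
    Write x = 188 + 221·t and substitute into x ≡ 0 (mod 5): 221·t ≡ 0 − 188 = -188 (mod 5).
    Reduce coefficients mod 5: 1·t ≡ 2 (mod 5).
    So t ≡ 2 (mod 5).
    Then x = 188 + 221·2 = 630, valid modulo lcm(221, 5) = 1105: x ≡ 630 (mod 1105).
  Combine with x ≡ 4 (mod 7); new modulus lcm = 7735.
    Write x = 630 + 1105·t and substitute into x ≡ 4 (mod 7): 1105·t ≡ 4 − 630 = -626 (mod 7).
    Reduce coefficients mod 7: 6·t ≡ 4 (mod 7).
    The inverse of 6 mod 7 is 6 (since 6·6 = 36 = 5·7 + 1), so t ≡ 6·4 = 24 ≡ 3 (mod 7).
    Then x = 630 + 1105·3 = 3945, valid modulo lcm(1105, 7) = 7735: x ≡ 3945 (mod 7735).
Verify against each original: 3945 mod 13 = 6, 3945 mod 17 = 1, 3945 mod 5 = 0, 3945 mod 7 = 4.

x ≡ 3945 (mod 7735).


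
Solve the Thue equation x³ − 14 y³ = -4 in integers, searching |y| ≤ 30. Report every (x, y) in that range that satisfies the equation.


The equation is x³ - 14y³ = -4. For fixed y, x³ = 14·y³ − 4, so a solution requires the RHS to be a perfect cube.
Strategy: iterate y from -30 to 30, compute RHS = 14·y³ − 4, and check whether it is a (positive or negative) perfect cube.
Check small values of y:
  y = 0: RHS = -4 is not a perfect cube.
  y = 1: RHS = 10 is not a perfect cube.
  y = -1: RHS = -18 is not a perfect cube.
  y = 2: RHS = 108 is not a perfect cube.
  y = -2: RHS = -116 is not a perfect cube.
  y = 3: RHS = 374 is not a perfect cube.
  y = -3: RHS = -382 is not a perfect cube.
Continuing the search up to |y| = 30 finds no solutions either.
No (x, y) in the scanned range satisfies the equation.

No integer solutions with |y| ≤ 30.


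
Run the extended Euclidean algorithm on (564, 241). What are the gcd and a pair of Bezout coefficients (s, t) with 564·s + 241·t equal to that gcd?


Euclidean algorithm on (564, 241) — divide until remainder is 0:
  564 = 2 · 241 + 82
  241 = 2 · 82 + 77
  82 = 1 · 77 + 5
  77 = 15 · 5 + 2
  5 = 2 · 2 + 1
  2 = 2 · 1 + 0
gcd(564, 241) = 1.
Track Bezout coefficients alongside the remainders: start with r₀ = 564 = a·1 + b·0 (s = 1, t = 0) and r₁ = 241 = a·0 + b·1 (s = 0, t = 1); each new remainder r_{k+1} = r_{k-1} − q_k·r_k inherits s_{k+1} = s_{k-1} − q_k·s_k, t_{k+1} = t_{k-1} − q_k·t_k, so r_k = a·s_k + b·t_k at every step:
  q = 2: r = 82, s = 1 − 2·0 = 1, t = 0 − 2·1 = -2  (check: 564·1 + 241·(-2) = 82)
  q = 2: r = 77, s = 0 − 2·1 = -2, t = 1 − 2·(-2) = 5  (check: 564·(-2) + 241·5 = 77)
  q = 1: r = 5, s = 1 − 1·(-2) = 3, t = -2 − 1·5 = -7  (check: 564·3 + 241·(-7) = 5)
  q = 15: r = 2, s = -2 − 15·3 = -47, t = 5 − 15·(-7) = 110  (check: 564·(-47) + 241·110 = 2)
  q = 2: r = 1, s = 3 − 2·(-47) = 97, t = -7 − 2·110 = -227  (check: 564·97 + 241·(-227) = 1)
The row with r = 1 (the gcd) gives the Bezout coefficients s = 97, t = -227.
Result: 564 · (97) + 241 · (-227) = 1.

gcd(564, 241) = 1; s = 97, t = -227 (check: 564·97 + 241·(-227) = 1).


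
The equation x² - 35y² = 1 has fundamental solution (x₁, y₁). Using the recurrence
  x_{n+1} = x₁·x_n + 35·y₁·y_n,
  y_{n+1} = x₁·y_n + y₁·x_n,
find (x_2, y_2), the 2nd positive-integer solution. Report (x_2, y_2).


Step 1: Find the fundamental solution (x₁, y₁) of x² - 35y² = 1.
  Expand √35 as a continued fraction. a₀ = ⌊√35⌋ = 5; iterate m_{k+1} = d_k·a_k − m_k, d_{k+1} = (35 − m_{k+1}²)/d_k, a_{k+1} = ⌊(a₀ + m_{k+1})/d_{k+1}⌋ (starting m₀ = 0, d₀ = 1), with convergents p_k = a_k·p_{k-1} + p_{k-2}, q_k = a_k·q_{k-1} + q_{k-2} (p₋₁ = 1, q₋₁ = 0):
  k = 0: a₀ = 5; p₀/q₀ = 5/1; p₀² − 35·q₀² = 25 − 35 = -10.
  k = 1: m = 5, d = 10, a = ⌊(5 + 5)/10⌋ = 1; p/q = (1·5 + 1)/(1·1 + 0) = 6/1; p² − 35·q² = 36 − 35 = 1.
  The first convergent with p² − 35·q² = 1 gives the fundamental solution (x₁, y₁) = (6, 1).
Step 2: Apply the recurrence (x_{n+1}, y_{n+1}) = (x₁x_n + 35y₁y_n, x₁y_n + y₁x_n) repeatedly.
  From (x_1, y_1) = (6, 1): x_2 = 6·6 + 35·1·1 = 71; y_2 = 6·1 + 1·6 = 12.
Step 3: Verify x_2² - 35·y_2² = 5041 - 5040 = 1 (should be 1). ✓

(x_1, y_1) = (6, 1); (x_2, y_2) = (71, 12).


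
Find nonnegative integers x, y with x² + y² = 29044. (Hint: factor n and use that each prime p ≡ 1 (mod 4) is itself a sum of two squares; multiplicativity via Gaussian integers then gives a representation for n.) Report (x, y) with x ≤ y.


Step 1: Factor n = 29044 = 2^2 · 53 · 137.
Step 2: Check the mod-4 condition on each prime factor: 2 = 2 (special); 53 ≡ 1 (mod 4), exponent 1; 137 ≡ 1 (mod 4), exponent 1.
All primes ≡ 3 (mod 4) appear to even exponent (or don't appear), so by the two-squares theorem n IS expressible as a sum of two squares.
Step 3: Build a representation. Group n = k² · m with k = 2 and m = 53 · 137 = 7261 (a product of primes ≡ 1 (mod 4)); a representation of m scales to one of n via (k·x)² + (k·y)² = k²(x² + y²). Each prime p ≡ 1 (mod 4) is itself a sum of two squares; find a² by testing p − a² for a perfect square:
  53: 53 − 1² = 52, 53 − 2² = 49 = 7² ⇒ 53 = 2² + 7².
  137: 137 − 1² = 136, 137 − 2² = 133, 137 − 3² = 128, 137 − 4² = 121 = 11² ⇒ 137 = 4² + 11².
  Combine using the Brahmagupta–Fibonacci identity (a² + b²)(c² + d²) = (ac − bd)² + (ad + bc)² = (ac + bd)² + (ad − bc)²:
  53 · 137 = 7261: from (2² + 7²)(4² + 11²), take (2·4 − 7·11, 2·11 + 7·4) = (8 − 77, 22 + 28) = (-69, 50); dropping signs (only squares matter) gives (69, 50); check 69² + 50² = 4761 + 2500 = 7261 ✓.
  Scale by k = 2: (2·69, 2·50) = (138, 100).
Step 4: Order so x ≤ y and verify: 100² + 138² = 10000 + 19044 = 29044 = n. ✓

n = 29044 = 100² + 138² (one valid representation with x ≤ y).


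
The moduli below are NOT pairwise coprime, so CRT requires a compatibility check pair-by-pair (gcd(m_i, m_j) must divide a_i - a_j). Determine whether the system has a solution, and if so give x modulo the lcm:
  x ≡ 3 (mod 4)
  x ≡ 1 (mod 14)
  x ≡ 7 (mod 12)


Moduli 4, 14, 12 are not pairwise coprime, so CRT works modulo lcm(m_i) when all pairwise compatibility conditions hold.
Pairwise compatibility: gcd(m_i, m_j) must divide a_i - a_j for every pair.
Merge one congruence at a time:
  Start: x ≡ 3 (mod 4).
  Combine with x ≡ 1 (mod 14): gcd(4, 14) = 2; 1 - 3 = -2, which IS divisible by 2, so compatible.
    Write x = 3 + 4·t and substitute into x ≡ 1 (mod 14): 4·t ≡ 1 − 3 = -2 (mod 14).
    Divide the congruence (and modulus) by g = 2: 2·t ≡ -1 (mod 7).
    Reduce coefficients mod 7: 2·t ≡ 6 (mod 7).
    The inverse of 2 mod 7 is 4 (since 2·4 = 8 = 1·7 + 1), so t ≡ 4·6 = 24 ≡ 3 (mod 7).
    Then x = 3 + 4·3 = 15, valid modulo lcm(4, 14) = 28: x ≡ 15 (mod 28).
  Combine with x ≡ 7 (mod 12): gcd(28, 12) = 4; 7 - 15 = -8, which IS divisible by 4, so compatible.
    Write x = 15 + 28·t and substitute into x ≡ 7 (mod 12): 28·t ≡ 7 − 15 = -8 (mod 12).
    Divide the congruence (and modulus) by g = 4: 7·t ≡ -2 (mod 3).
    Reduce coefficients mod 3: 1·t ≡ 1 (mod 3).
    So t ≡ 1 (mod 3).
    Then x = 15 + 28·1 = 43, valid modulo lcm(28, 12) = 84: x ≡ 43 (mod 84).
Verify: 43 mod 4 = 3, 43 mod 14 = 1, 43 mod 12 = 7.

x ≡ 43 (mod 84).


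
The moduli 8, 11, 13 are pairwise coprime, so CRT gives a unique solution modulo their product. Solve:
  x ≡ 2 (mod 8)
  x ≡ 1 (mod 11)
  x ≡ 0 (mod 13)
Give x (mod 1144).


Moduli 8, 11, 13 are pairwise coprime; by CRT there is a unique solution modulo M = 8 · 11 · 13 = 1144.
Solve pairwise, accumulating the modulus:
  Start with x ≡ 2 (mod 8).
  Combine with x ≡ 1 (mod 11): since gcd(8, 11) = 1, we get a unique residue mod 88.
    Write x = 2 + 8·t and substitute into x ≡ 1 (mod 11): 8·t ≡ 1 − 2 = -1 (mod 11).
    Reduce coefficients mod 11: 8·t ≡ 10 (mod 11).
    The inverse of 8 mod 11 is 7 (since 8·7 = 56 = 5·11 + 1), so t ≡ 7·10 = 70 ≡ 4 (mod 11).
    Then x = 2 + 8·4 = 34, valid modulo lcm(8, 11) = 88: x ≡ 34 (mod 88).
  Combine with x ≡ 0 (mod 13): since gcd(88, 13) = 1, we get a unique residue mod 1144.
    Write x = 34 + 88·t and substitute into x ≡ 0 (mod 13): 88·t ≡ 0 − 34 = -34 (mod 13).
    Reduce coefficients mod 13: 10·t ≡ 5 (mod 13).
    The inverse of 10 mod 13 is 4 (since 10·4 = 40 = 3·13 + 1), so t ≡ 4·5 = 20 ≡ 7 (mod 13).
    Then x = 34 + 88·7 = 650, valid modulo lcm(88, 13) = 1144: x ≡ 650 (mod 1144).
Verify: 650 mod 8 = 2 ✓, 650 mod 11 = 1 ✓, 650 mod 13 = 0 ✓.

x ≡ 650 (mod 1144).


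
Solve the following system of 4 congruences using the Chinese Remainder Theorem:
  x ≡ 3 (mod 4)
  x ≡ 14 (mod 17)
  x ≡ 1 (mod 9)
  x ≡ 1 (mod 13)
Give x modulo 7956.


Product of moduli M = 4 · 17 · 9 · 13 = 7956.
Merge one congruence at a time:
  Start: x ≡ 3 (mod 4).
  Combine with x ≡ 14 (mod 17); new modulus lcm = 68.
    Write x = 3 + 4·t and substitute into x ≡ 14 (mod 17): 4·t ≡ 14 − 3 = 11 (mod 17).
    The inverse of 4 mod 17 is 13 (since 4·13 = 52 = 3·17 + 1), so t ≡ 13·11 = 143 ≡ 7 (mod 17).
    Then x = 3 + 4·7 = 31, valid modulo lcm(4, 17) = 68: x ≡ 31 (mod 68).
  Combine with x ≡ 1 (mod 9); new modulus lcm = 612.
    Write x = 31 + 68·t and substitute into x ≡ 1 (mod 9): 68·t ≡ 1 − 31 = -30 (mod 9).
    Reduce coefficients mod 9: 5·t ≡ 6 (mod 9).
    The inverse of 5 mod 9 is 2 (since 5·2 = 10 = 1·9 + 1), so t ≡ 2·6 = 12 ≡ 3 (mod 9).
    Then x = 31 + 68·3 = 235, valid modulo lcm(68, 9) = 612: x ≡ 235 (mod 612).
  Combine with x ≡ 1 (mod 13); new modulus lcm = 7956.
    Write x = 235 + 612·t and substitute into x ≡ 1 (mod 13): 612·t ≡ 1 − 235 = -234 (mod 13).
    Reduce coefficients mod 13: 1·t ≡ 0 (mod 13).
    So t ≡ 0 (mod 13).
    Then x = 235 + 612·0 = 235, valid modulo lcm(612, 13) = 7956: x ≡ 235 (mod 7956).
Verify against each original: 235 mod 4 = 3, 235 mod 17 = 14, 235 mod 9 = 1, 235 mod 13 = 1.

x ≡ 235 (mod 7956).


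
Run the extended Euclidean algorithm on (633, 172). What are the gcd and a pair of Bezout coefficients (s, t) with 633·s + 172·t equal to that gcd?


Euclidean algorithm on (633, 172) — divide until remainder is 0:
  633 = 3 · 172 + 117
  172 = 1 · 117 + 55
  117 = 2 · 55 + 7
  55 = 7 · 7 + 6
  7 = 1 · 6 + 1
  6 = 6 · 1 + 0
gcd(633, 172) = 1.
Track Bezout coefficients alongside the remainders: start with r₀ = 633 = a·1 + b·0 (s = 1, t = 0) and r₁ = 172 = a·0 + b·1 (s = 0, t = 1); each new remainder r_{k+1} = r_{k-1} − q_k·r_k inherits s_{k+1} = s_{k-1} − q_k·s_k, t_{k+1} = t_{k-1} − q_k·t_k, so r_k = a·s_k + b·t_k at every step:
  q = 3: r = 117, s = 1 − 3·0 = 1, t = 0 − 3·1 = -3  (check: 633·1 + 172·(-3) = 117)
  q = 1: r = 55, s = 0 − 1·1 = -1, t = 1 − 1·(-3) = 4  (check: 633·(-1) + 172·4 = 55)
  q = 2: r = 7, s = 1 − 2·(-1) = 3, t = -3 − 2·4 = -11  (check: 633·3 + 172·(-11) = 7)
  q = 7: r = 6, s = -1 − 7·3 = -22, t = 4 − 7·(-11) = 81  (check: 633·(-22) + 172·81 = 6)
  q = 1: r = 1, s = 3 − 1·(-22) = 25, t = -11 − 1·81 = -92  (check: 633·25 + 172·(-92) = 1)
The row with r = 1 (the gcd) gives the Bezout coefficients s = 25, t = -92.
Result: 633 · (25) + 172 · (-92) = 1.

gcd(633, 172) = 1; s = 25, t = -92 (check: 633·25 + 172·(-92) = 1).


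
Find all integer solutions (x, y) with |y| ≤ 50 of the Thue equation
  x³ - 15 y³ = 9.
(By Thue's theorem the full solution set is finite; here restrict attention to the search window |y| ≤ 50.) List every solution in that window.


The equation is x³ - 15y³ = 9. For fixed y, x³ = 15·y³ + 9, so a solution requires the RHS to be a perfect cube.
Strategy: iterate y from -50 to 50, compute RHS = 15·y³ + 9, and check whether it is a (positive or negative) perfect cube.
Check small values of y:
  y = 0: RHS = 9 is not a perfect cube.
  y = 1: RHS = 24 is not a perfect cube.
  y = -1: RHS = -6 is not a perfect cube.
  y = 2: RHS = 129 is not a perfect cube.
  y = -2: RHS = -111 is not a perfect cube.
  y = 3: RHS = 414 is not a perfect cube.
  y = -3: RHS = -396 is not a perfect cube.
Continuing the search up to |y| = 50 finds no solutions either.
No (x, y) in the scanned range satisfies the equation.

No integer solutions with |y| ≤ 50.


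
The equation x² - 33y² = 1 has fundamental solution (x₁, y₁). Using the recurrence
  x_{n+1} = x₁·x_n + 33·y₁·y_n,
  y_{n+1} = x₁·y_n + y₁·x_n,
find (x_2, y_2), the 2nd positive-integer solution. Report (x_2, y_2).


Step 1: Find the fundamental solution (x₁, y₁) of x² - 33y² = 1.
  Expand √33 as a continued fraction. a₀ = ⌊√33⌋ = 5; iterate m_{k+1} = d_k·a_k − m_k, d_{k+1} = (33 − m_{k+1}²)/d_k, a_{k+1} = ⌊(a₀ + m_{k+1})/d_{k+1}⌋ (starting m₀ = 0, d₀ = 1), with convergents p_k = a_k·p_{k-1} + p_{k-2}, q_k = a_k·q_{k-1} + q_{k-2} (p₋₁ = 1, q₋₁ = 0):
  k = 0: a₀ = 5; p₀/q₀ = 5/1; p₀² − 33·q₀² = 25 − 33 = -8.
  k = 1: m = 5, d = 8, a = ⌊(5 + 5)/8⌋ = 1; p/q = (1·5 + 1)/(1·1 + 0) = 6/1; p² − 33·q² = 36 − 33 = 3.
  k = 2: m = 3, d = 3, a = ⌊(5 + 3)/3⌋ = 2; p/q = (2·6 + 5)/(2·1 + 1) = 17/3; p² − 33·q² = 289 − 297 = -8.
  k = 3: m = 3, d = 8, a = ⌊(5 + 3)/8⌋ = 1; p/q = (1·17 + 6)/(1·3 + 1) = 23/4; p² − 33·q² = 529 − 528 = 1.
  The first convergent with p² − 33·q² = 1 gives the fundamental solution (x₁, y₁) = (23, 4).
Step 2: Apply the recurrence (x_{n+1}, y_{n+1}) = (x₁x_n + 33y₁y_n, x₁y_n + y₁x_n) repeatedly.
  From (x_1, y_1) = (23, 4): x_2 = 23·23 + 33·4·4 = 1057; y_2 = 23·4 + 4·23 = 184.
Step 3: Verify x_2² - 33·y_2² = 1117249 - 1117248 = 1 (should be 1). ✓

(x_1, y_1) = (23, 4); (x_2, y_2) = (1057, 184).


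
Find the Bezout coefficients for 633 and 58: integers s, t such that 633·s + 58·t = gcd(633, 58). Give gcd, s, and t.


Euclidean algorithm on (633, 58) — divide until remainder is 0:
  633 = 10 · 58 + 53
  58 = 1 · 53 + 5
  53 = 10 · 5 + 3
  5 = 1 · 3 + 2
  3 = 1 · 2 + 1
  2 = 2 · 1 + 0
gcd(633, 58) = 1.
Track Bezout coefficients alongside the remainders: start with r₀ = 633 = a·1 + b·0 (s = 1, t = 0) and r₁ = 58 = a·0 + b·1 (s = 0, t = 1); each new remainder r_{k+1} = r_{k-1} − q_k·r_k inherits s_{k+1} = s_{k-1} − q_k·s_k, t_{k+1} = t_{k-1} − q_k·t_k, so r_k = a·s_k + b·t_k at every step:
  q = 10: r = 53, s = 1 − 10·0 = 1, t = 0 − 10·1 = -10  (check: 633·1 + 58·(-10) = 53)
  q = 1: r = 5, s = 0 − 1·1 = -1, t = 1 − 1·(-10) = 11  (check: 633·(-1) + 58·11 = 5)
  q = 10: r = 3, s = 1 − 10·(-1) = 11, t = -10 − 10·11 = -120  (check: 633·11 + 58·(-120) = 3)
  q = 1: r = 2, s = -1 − 1·11 = -12, t = 11 − 1·(-120) = 131  (check: 633·(-12) + 58·131 = 2)
  q = 1: r = 1, s = 11 − 1·(-12) = 23, t = -120 − 1·131 = -251  (check: 633·23 + 58·(-251) = 1)
The row with r = 1 (the gcd) gives the Bezout coefficients s = 23, t = -251.
Result: 633 · (23) + 58 · (-251) = 1.

gcd(633, 58) = 1; s = 23, t = -251 (check: 633·23 + 58·(-251) = 1).


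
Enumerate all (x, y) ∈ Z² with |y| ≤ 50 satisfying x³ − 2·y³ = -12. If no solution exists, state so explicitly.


The equation is x³ - 2y³ = -12. For fixed y, x³ = 2·y³ − 12, so a solution requires the RHS to be a perfect cube.
Strategy: iterate y from -50 to 50, compute RHS = 2·y³ − 12, and check whether it is a (positive or negative) perfect cube.
Check small values of y:
  y = 0: RHS = -12 is not a perfect cube.
  y = 1: RHS = -10 is not a perfect cube.
  y = -1: RHS = -14 is not a perfect cube.
  y = 2: RHS = 4 is not a perfect cube.
  y = -2: RHS = -28 is not a perfect cube.
  y = 3: RHS = 42 is not a perfect cube.
  y = -3: RHS = -66 is not a perfect cube.
Continuing the search up to |y| = 50 finds no solutions either.
No (x, y) in the scanned range satisfies the equation.

No integer solutions with |y| ≤ 50.


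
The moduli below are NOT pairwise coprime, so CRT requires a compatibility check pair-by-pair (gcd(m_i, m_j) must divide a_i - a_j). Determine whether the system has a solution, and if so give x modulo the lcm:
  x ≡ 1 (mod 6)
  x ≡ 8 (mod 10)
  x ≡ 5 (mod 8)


Moduli 6, 10, 8 are not pairwise coprime, so CRT works modulo lcm(m_i) when all pairwise compatibility conditions hold.
Pairwise compatibility: gcd(m_i, m_j) must divide a_i - a_j for every pair.
Merge one congruence at a time:
  Start: x ≡ 1 (mod 6).
  Combine with x ≡ 8 (mod 10): gcd(6, 10) = 2, and 8 - 1 = 7 is NOT divisible by 2.
    ⇒ system is inconsistent (no integer solution).

No solution (the system is inconsistent).


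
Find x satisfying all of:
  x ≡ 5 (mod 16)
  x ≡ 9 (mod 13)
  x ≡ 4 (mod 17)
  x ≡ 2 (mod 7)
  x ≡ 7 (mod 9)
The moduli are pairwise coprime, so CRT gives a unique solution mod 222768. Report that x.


Product of moduli M = 16 · 13 · 17 · 7 · 9 = 222768.
Merge one congruence at a time:
  Start: x ≡ 5 (mod 16).
  Combine with x ≡ 9 (mod 13); new modulus lcm = 208.
    Write x = 5 + 16·t and substitute into x ≡ 9 (mod 13): 16·t ≡ 9 − 5 = 4 (mod 13).
    Reduce coefficients mod 13: 3·t ≡ 4 (mod 13).
    The inverse of 3 mod 13 is 9 (since 3·9 = 27 = 2·13 + 1), so t ≡ 9·4 = 36 ≡ 10 (mod 13).
    Then x = 5 + 16·10 = 165, valid modulo lcm(16, 13) = 208: x ≡ 165 (mod 208).
  Combine with x ≡ 4 (mod 17); new modulus lcm = 3536.
    Write x = 165 + 208·t and substitute into x ≡ 4 (mod 17): 208·t ≡ 4 − 165 = -161 (mod 17).
    Reduce coefficients mod 17: 4·t ≡ 9 (mod 17).
    The inverse of 4 mod 17 is 13 (since 4·13 = 52 = 3·17 + 1), so t ≡ 13·9 = 117 ≡ 15 (mod 17).
    Then x = 165 + 208·15 = 3285, valid modulo lcm(208, 17) = 3536: x ≡ 3285 (mod 3536).
  Combine with x ≡ 2 (mod 7); new modulus lcm = 24752.
    Write x = 3285 + 3536·t and substitute into x ≡ 2 (mod 7): 3536·t ≡ 2 − 3285 = -3283 (mod 7).
    Reduce coefficients mod 7: 1·t ≡ 0 (mod 7).
    So t ≡ 0 (mod 7).
    Then x = 3285 + 3536·0 = 3285, valid modulo lcm(3536, 7) = 24752: x ≡ 3285 (mod 24752).
  Combine with x ≡ 7 (mod 9); new modulus lcm = 222768.
    Write x = 3285 + 24752·t and substitute into x ≡ 7 (mod 9): 24752·t ≡ 7 − 3285 = -3278 (mod 9).
    Reduce coefficients mod 9: 2·t ≡ 7 (mod 9).
    The inverse of 2 mod 9 is 5 (since 2·5 = 10 = 1·9 + 1), so t ≡ 5·7 = 35 ≡ 8 (mod 9).
    Then x = 3285 + 24752·8 = 201301, valid modulo lcm(24752, 9) = 222768: x ≡ 201301 (mod 222768).
Verify against each original: 201301 mod 16 = 5, 201301 mod 13 = 9, 201301 mod 17 = 4, 201301 mod 7 = 2, 201301 mod 9 = 7.

x ≡ 201301 (mod 222768).


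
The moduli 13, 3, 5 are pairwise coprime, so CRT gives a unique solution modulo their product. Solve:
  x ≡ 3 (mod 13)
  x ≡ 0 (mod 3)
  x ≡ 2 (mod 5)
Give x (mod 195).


Moduli 13, 3, 5 are pairwise coprime; by CRT there is a unique solution modulo M = 13 · 3 · 5 = 195.
Solve pairwise, accumulating the modulus:
  Start with x ≡ 3 (mod 13).
  Combine with x ≡ 0 (mod 3): since gcd(13, 3) = 1, we get a unique residue mod 39.
    Write x = 3 + 13·t and substitute into x ≡ 0 (mod 3): 13·t ≡ 0 − 3 = -3 (mod 3).
    Reduce coefficients mod 3: 1·t ≡ 0 (mod 3).
    So t ≡ 0 (mod 3).
    Then x = 3 + 13·0 = 3, valid modulo lcm(13, 3) = 39: x ≡ 3 (mod 39).
  Combine with x ≡ 2 (mod 5): since gcd(39, 5) = 1, we get a unique residue mod 195.
    Write x = 3 + 39·t and substitute into x ≡ 2 (mod 5): 39·t ≡ 2 − 3 = -1 (mod 5).
    Reduce coefficients mod 5: 4·t ≡ 4 (mod 5).
    The inverse of 4 mod 5 is 4 (since 4·4 = 16 = 3·5 + 1), so t ≡ 4·4 = 16 ≡ 1 (mod 5).
    Then x = 3 + 39·1 = 42, valid modulo lcm(39, 5) = 195: x ≡ 42 (mod 195).
Verify: 42 mod 13 = 3 ✓, 42 mod 3 = 0 ✓, 42 mod 5 = 2 ✓.

x ≡ 42 (mod 195).


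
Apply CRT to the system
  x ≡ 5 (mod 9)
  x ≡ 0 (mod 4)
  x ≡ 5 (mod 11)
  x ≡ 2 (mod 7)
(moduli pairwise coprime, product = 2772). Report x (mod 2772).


Product of moduli M = 9 · 4 · 11 · 7 = 2772.
Merge one congruence at a time:
  Start: x ≡ 5 (mod 9).
  Combine with x ≡ 0 (mod 4); new modulus lcm = 36.
    Write x = 5 + 9·t and substitute into x ≡ 0 (mod 4): 9·t ≡ 0 − 5 = -5 (mod 4).
    Reduce coefficients mod 4: 1·t ≡ 3 (mod 4).
    So t ≡ 3 (mod 4).
    Then x = 5 + 9·3 = 32, valid modulo lcm(9, 4) = 36: x ≡ 32 (mod 36).
  Combine with x ≡ 5 (mod 11); new modulus lcm = 396.
    Write x = 32 + 36·t and substitute into x ≡ 5 (mod 11): 36·t ≡ 5 − 32 = -27 (mod 11).
    Reduce coefficients mod 11: 3·t ≡ 6 (mod 11).
    The inverse of 3 mod 11 is 4 (since 3·4 = 12 = 1·11 + 1), so t ≡ 4·6 = 24 ≡ 2 (mod 11).
    Then x = 32 + 36·2 = 104, valid modulo lcm(36, 11) = 396: x ≡ 104 (mod 396).
  Combine with x ≡ 2 (mod 7); new modulus lcm = 2772.
    Write x = 104 + 396·t and substitute into x ≡ 2 (mod 7): 396·t ≡ 2 − 104 = -102 (mod 7).
    Reduce coefficients mod 7: 4·t ≡ 3 (mod 7).
    The inverse of 4 mod 7 is 2 (since 4·2 = 8 = 1·7 + 1), so t ≡ 2·3 = 6 ≡ 6 (mod 7).
    Then x = 104 + 396·6 = 2480, valid modulo lcm(396, 7) = 2772: x ≡ 2480 (mod 2772).
Verify against each original: 2480 mod 9 = 5, 2480 mod 4 = 0, 2480 mod 11 = 5, 2480 mod 7 = 2.

x ≡ 2480 (mod 2772).


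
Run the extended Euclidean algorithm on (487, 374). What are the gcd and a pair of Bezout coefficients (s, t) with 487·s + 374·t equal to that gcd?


Euclidean algorithm on (487, 374) — divide until remainder is 0:
  487 = 1 · 374 + 113
  374 = 3 · 113 + 35
  113 = 3 · 35 + 8
  35 = 4 · 8 + 3
  8 = 2 · 3 + 2
  3 = 1 · 2 + 1
  2 = 2 · 1 + 0
gcd(487, 374) = 1.
Track Bezout coefficients alongside the remainders: start with r₀ = 487 = a·1 + b·0 (s = 1, t = 0) and r₁ = 374 = a·0 + b·1 (s = 0, t = 1); each new remainder r_{k+1} = r_{k-1} − q_k·r_k inherits s_{k+1} = s_{k-1} − q_k·s_k, t_{k+1} = t_{k-1} − q_k·t_k, so r_k = a·s_k + b·t_k at every step:
  q = 1: r = 113, s = 1 − 1·0 = 1, t = 0 − 1·1 = -1  (check: 487·1 + 374·(-1) = 113)
  q = 3: r = 35, s = 0 − 3·1 = -3, t = 1 − 3·(-1) = 4  (check: 487·(-3) + 374·4 = 35)
  q = 3: r = 8, s = 1 − 3·(-3) = 10, t = -1 − 3·4 = -13  (check: 487·10 + 374·(-13) = 8)
  q = 4: r = 3, s = -3 − 4·10 = -43, t = 4 − 4·(-13) = 56  (check: 487·(-43) + 374·56 = 3)
  q = 2: r = 2, s = 10 − 2·(-43) = 96, t = -13 − 2·56 = -125  (check: 487·96 + 374·(-125) = 2)
  q = 1: r = 1, s = -43 − 1·96 = -139, t = 56 − 1·(-125) = 181  (check: 487·(-139) + 374·181 = 1)
The row with r = 1 (the gcd) gives the Bezout coefficients s = -139, t = 181.
Result: 487 · (-139) + 374 · (181) = 1.

gcd(487, 374) = 1; s = -139, t = 181 (check: 487·(-139) + 374·181 = 1).


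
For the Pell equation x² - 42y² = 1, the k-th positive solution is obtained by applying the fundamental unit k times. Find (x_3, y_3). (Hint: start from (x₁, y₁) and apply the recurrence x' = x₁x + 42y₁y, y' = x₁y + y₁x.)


Step 1: Find the fundamental solution (x₁, y₁) of x² - 42y² = 1.
  Expand √42 as a continued fraction. a₀ = ⌊√42⌋ = 6; iterate m_{k+1} = d_k·a_k − m_k, d_{k+1} = (42 − m_{k+1}²)/d_k, a_{k+1} = ⌊(a₀ + m_{k+1})/d_{k+1}⌋ (starting m₀ = 0, d₀ = 1), with convergents p_k = a_k·p_{k-1} + p_{k-2}, q_k = a_k·q_{k-1} + q_{k-2} (p₋₁ = 1, q₋₁ = 0):
  k = 0: a₀ = 6; p₀/q₀ = 6/1; p₀² − 42·q₀² = 36 − 42 = -6.
  k = 1: m = 6, d = 6, a = ⌊(6 + 6)/6⌋ = 2; p/q = (2·6 + 1)/(2·1 + 0) = 13/2; p² − 42·q² = 169 − 168 = 1.
  The first convergent with p² − 42·q² = 1 gives the fundamental solution (x₁, y₁) = (13, 2).
Step 2: Apply the recurrence (x_{n+1}, y_{n+1}) = (x₁x_n + 42y₁y_n, x₁y_n + y₁x_n) repeatedly.
  From (x_1, y_1) = (13, 2): x_2 = 13·13 + 42·2·2 = 337; y_2 = 13·2 + 2·13 = 52.
  From (x_2, y_2) = (337, 52): x_3 = 13·337 + 42·2·52 = 8749; y_3 = 13·52 + 2·337 = 1350.
Step 3: Verify x_3² - 42·y_3² = 76545001 - 76545000 = 1 (should be 1). ✓

(x_1, y_1) = (13, 2); (x_3, y_3) = (8749, 1350).


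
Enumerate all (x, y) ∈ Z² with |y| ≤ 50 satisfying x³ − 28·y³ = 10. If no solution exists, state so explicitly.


The equation is x³ - 28y³ = 10. For fixed y, x³ = 28·y³ + 10, so a solution requires the RHS to be a perfect cube.
Strategy: iterate y from -50 to 50, compute RHS = 28·y³ + 10, and check whether it is a (positive or negative) perfect cube.
Check small values of y:
  y = 0: RHS = 10 is not a perfect cube.
  y = 1: RHS = 38 is not a perfect cube.
  y = -1: RHS = -18 is not a perfect cube.
  y = 2: RHS = 234 is not a perfect cube.
  y = -2: RHS = -214 is not a perfect cube.
  y = 3: RHS = 766 is not a perfect cube.
  y = -3: RHS = -746 is not a perfect cube.
Continuing the search up to |y| = 50 finds no solutions either.
No (x, y) in the scanned range satisfies the equation.

No integer solutions with |y| ≤ 50.


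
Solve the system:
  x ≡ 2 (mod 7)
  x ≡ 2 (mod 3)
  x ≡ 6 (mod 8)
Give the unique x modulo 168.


Moduli 7, 3, 8 are pairwise coprime; by CRT there is a unique solution modulo M = 7 · 3 · 8 = 168.
Solve pairwise, accumulating the modulus:
  Start with x ≡ 2 (mod 7).
  Combine with x ≡ 2 (mod 3): since gcd(7, 3) = 1, we get a unique residue mod 21.
    Write x = 2 + 7·t and substitute into x ≡ 2 (mod 3): 7·t ≡ 2 − 2 = 0 (mod 3).
    Reduce coefficients mod 3: 1·t ≡ 0 (mod 3).
    So t ≡ 0 (mod 3).
    Then x = 2 + 7·0 = 2, valid modulo lcm(7, 3) = 21: x ≡ 2 (mod 21).
  Combine with x ≡ 6 (mod 8): since gcd(21, 8) = 1, we get a unique residue mod 168.
    Write x = 2 + 21·t and substitute into x ≡ 6 (mod 8): 21·t ≡ 6 − 2 = 4 (mod 8).
    Reduce coefficients mod 8: 5·t ≡ 4 (mod 8).
    The inverse of 5 mod 8 is 5 (since 5·5 = 25 = 3·8 + 1), so t ≡ 5·4 = 20 ≡ 4 (mod 8).
    Then x = 2 + 21·4 = 86, valid modulo lcm(21, 8) = 168: x ≡ 86 (mod 168).
Verify: 86 mod 7 = 2 ✓, 86 mod 3 = 2 ✓, 86 mod 8 = 6 ✓.

x ≡ 86 (mod 168).


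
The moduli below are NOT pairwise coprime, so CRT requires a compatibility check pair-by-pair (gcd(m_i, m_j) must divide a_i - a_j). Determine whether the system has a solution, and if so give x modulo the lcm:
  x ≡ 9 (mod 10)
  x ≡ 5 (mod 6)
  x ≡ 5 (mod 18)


Moduli 10, 6, 18 are not pairwise coprime, so CRT works modulo lcm(m_i) when all pairwise compatibility conditions hold.
Pairwise compatibility: gcd(m_i, m_j) must divide a_i - a_j for every pair.
Merge one congruence at a time:
  Start: x ≡ 9 (mod 10).
  Combine with x ≡ 5 (mod 6): gcd(10, 6) = 2; 5 - 9 = -4, which IS divisible by 2, so compatible.
    Write x = 9 + 10·t and substitute into x ≡ 5 (mod 6): 10·t ≡ 5 − 9 = -4 (mod 6).
    Divide the congruence (and modulus) by g = 2: 5·t ≡ -2 (mod 3).
    Reduce coefficients mod 3: 2·t ≡ 1 (mod 3).
    The inverse of 2 mod 3 is 2 (since 2·2 = 4 = 1·3 + 1), so t ≡ 2·1 = 2 ≡ 2 (mod 3).
    Then x = 9 + 10·2 = 29, valid modulo lcm(10, 6) = 30: x ≡ 29 (mod 30).
  Combine with x ≡ 5 (mod 18): gcd(30, 18) = 6; 5 - 29 = -24, which IS divisible by 6, so compatible.
    Write x = 29 + 30·t and substitute into x ≡ 5 (mod 18): 30·t ≡ 5 − 29 = -24 (mod 18).
    Divide the congruence (and modulus) by g = 6: 5·t ≡ -4 (mod 3).
    Reduce coefficients mod 3: 2·t ≡ 2 (mod 3).
    The inverse of 2 mod 3 is 2 (since 2·2 = 4 = 1·3 + 1), so t ≡ 2·2 = 4 ≡ 1 (mod 3).
    Then x = 29 + 30·1 = 59, valid modulo lcm(30, 18) = 90: x ≡ 59 (mod 90).
Verify: 59 mod 10 = 9, 59 mod 6 = 5, 59 mod 18 = 5.

x ≡ 59 (mod 90).
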